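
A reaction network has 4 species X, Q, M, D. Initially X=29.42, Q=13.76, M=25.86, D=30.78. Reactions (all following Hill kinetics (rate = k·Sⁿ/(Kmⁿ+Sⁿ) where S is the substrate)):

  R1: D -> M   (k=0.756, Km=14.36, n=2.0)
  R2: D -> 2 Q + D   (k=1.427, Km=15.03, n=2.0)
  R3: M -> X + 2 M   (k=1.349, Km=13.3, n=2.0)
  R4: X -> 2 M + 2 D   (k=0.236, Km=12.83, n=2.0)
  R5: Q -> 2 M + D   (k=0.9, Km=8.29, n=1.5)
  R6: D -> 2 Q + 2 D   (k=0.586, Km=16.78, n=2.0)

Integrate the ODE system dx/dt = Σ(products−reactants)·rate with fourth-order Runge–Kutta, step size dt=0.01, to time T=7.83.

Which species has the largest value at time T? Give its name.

Dominant species at T: M

RK4 with dt=0.01: 783 steps to T=7.83. Trajectory (selected grid times):
t=0.00: X=29.42 Q=13.76 M=25.86 D=30.78
t=0.87: X=30.20 Q=16.01 M=28.80 D=31.53
t=1.74: X=31.00 Q=18.26 M=31.85 D=32.32
t=2.61: X=31.84 Q=20.50 M=34.99 D=33.13
t=3.48: X=32.70 Q=22.75 M=38.21 D=33.97
t=4.35: X=33.58 Q=25.01 M=41.48 D=34.83
t=5.22: X=34.47 Q=27.28 M=44.80 D=35.71
t=6.09: X=35.37 Q=29.56 M=48.17 D=36.60
t=6.96: X=36.29 Q=31.85 M=51.57 D=37.50
t=7.83: X=37.21 Q=34.16 M=55.01 D=38.41
At T=7.83: X=37.21 Q=34.16 M=55.01 D=38.41; the largest is M.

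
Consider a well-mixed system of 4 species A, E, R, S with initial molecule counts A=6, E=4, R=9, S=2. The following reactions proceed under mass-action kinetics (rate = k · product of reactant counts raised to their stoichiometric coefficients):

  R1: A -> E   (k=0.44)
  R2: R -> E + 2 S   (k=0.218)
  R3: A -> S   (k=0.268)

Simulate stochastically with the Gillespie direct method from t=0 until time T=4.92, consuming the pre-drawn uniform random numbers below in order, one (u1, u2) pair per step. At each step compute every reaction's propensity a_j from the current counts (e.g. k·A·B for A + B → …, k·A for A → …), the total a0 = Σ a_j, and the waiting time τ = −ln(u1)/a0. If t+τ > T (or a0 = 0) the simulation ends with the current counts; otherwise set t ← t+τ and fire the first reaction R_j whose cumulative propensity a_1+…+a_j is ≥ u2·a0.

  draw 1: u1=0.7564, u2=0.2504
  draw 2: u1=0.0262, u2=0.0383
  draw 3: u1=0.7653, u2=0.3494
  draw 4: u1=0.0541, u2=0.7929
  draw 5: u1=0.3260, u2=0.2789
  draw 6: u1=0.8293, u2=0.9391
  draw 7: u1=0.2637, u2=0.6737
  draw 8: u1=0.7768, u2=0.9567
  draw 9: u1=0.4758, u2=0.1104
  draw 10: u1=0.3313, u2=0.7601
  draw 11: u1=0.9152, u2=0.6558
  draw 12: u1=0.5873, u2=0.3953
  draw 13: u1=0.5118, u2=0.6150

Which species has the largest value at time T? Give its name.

t=0.000: A=6 E=4 R=9 S=2
Draw 1: a1=2.640, a2=1.962, a3=1.608, a0=6.210; τ=−ln(0.7564)/6.210=0.045 → t=0.045; u2·a0=0.2504·6.210=1.555 ≤ a1=2.640 → R1 fires; A=5 E=5 R=9 S=2
Draw 2: a1=2.200, a2=1.962, a3=1.340, a0=5.502; τ=−ln(0.0262)/5.502=0.662 → t=0.707; u2·a0=0.0383·5.502=0.211 ≤ a1=2.200 → R1 fires; A=4 E=6 R=9 S=2
Draw 3: a1=1.760, a2=1.962, a3=1.072, a0=4.794; τ=−ln(0.7653)/4.794=0.056 → t=0.763; u2·a0=0.3494·4.794=1.675 ≤ a1=1.760 → R1 fires; A=3 E=7 R=9 S=2
Draw 4: a1=1.320, a2=1.962, a3=0.804, a0=4.086; τ=−ln(0.0541)/4.086=0.714 → t=1.477; u2·a0=0.7929·4.086=3.240; a1=1.320 < 3.240 ≤ a1+a2=3.282 → R2 fires; A=3 E=8 R=8 S=4
Draw 5: a1=1.320, a2=1.744, a3=0.804, a0=3.868; τ=−ln(0.3260)/3.868=0.290 → t=1.766; u2·a0=0.2789·3.868=1.079 ≤ a1=1.320 → R1 fires; A=2 E=9 R=8 S=4
Draw 6: a1=0.880, a2=1.744, a3=0.536, a0=3.160; τ=−ln(0.8293)/3.160=0.059 → t=1.826; u2·a0=0.9391·3.160=2.968; a1+a2=2.624 < 2.968 ≤ a1+…+a3=3.160 → R3 fires; A=1 E=9 R=8 S=5
Draw 7: a1=0.440, a2=1.744, a3=0.268, a0=2.452; τ=−ln(0.2637)/2.452=0.544 → t=2.369; u2·a0=0.6737·2.452=1.652; a1=0.440 < 1.652 ≤ a1+a2=2.184 → R2 fires; A=1 E=10 R=7 S=7
Draw 8: a1=0.440, a2=1.526, a3=0.268, a0=2.234; τ=−ln(0.7768)/2.234=0.113 → t=2.482; u2·a0=0.9567·2.234=2.137; a1+a2=1.966 < 2.137 ≤ a1+…+a3=2.234 → R3 fires; A=0 E=10 R=7 S=8
Draw 9: a1=0.000, a2=1.526, a3=0.000, a0=1.526; τ=−ln(0.4758)/1.526=0.487 → t=2.969; u2·a0=0.1104·1.526=0.168; a1=0.000 < 0.168 ≤ a1+a2=1.526 → R2 fires; A=0 E=11 R=6 S=10
Draw 10: a1=0.000, a2=1.308, a3=0.000, a0=1.308; τ=−ln(0.3313)/1.308=0.845 → t=3.814; u2·a0=0.7601·1.308=0.994; a1=0.000 < 0.994 ≤ a1+a2=1.308 → R2 fires; A=0 E=12 R=5 S=12
Draw 11: a1=0.000, a2=1.090, a3=0.000, a0=1.090; τ=−ln(0.9152)/1.090=0.081 → t=3.895; u2·a0=0.6558·1.090=0.715; a1=0.000 < 0.715 ≤ a1+a2=1.090 → R2 fires; A=0 E=13 R=4 S=14
Draw 12: a1=0.000, a2=0.872, a3=0.000, a0=0.872; τ=−ln(0.5873)/0.872=0.610 → t=4.505; u2·a0=0.3953·0.872=0.345; a1=0.000 < 0.345 ≤ a1+a2=0.872 → R2 fires; A=0 E=14 R=3 S=16
Draw 13: a1=0.000, a2=0.654, a3=0.000, a0=0.654; τ=−ln(0.5118)/0.654=1.024 → t=5.529 > T=4.92: stop.
At T=4.92: A=0 E=14 R=3 S=16; the largest is S.

Dominant species at T: S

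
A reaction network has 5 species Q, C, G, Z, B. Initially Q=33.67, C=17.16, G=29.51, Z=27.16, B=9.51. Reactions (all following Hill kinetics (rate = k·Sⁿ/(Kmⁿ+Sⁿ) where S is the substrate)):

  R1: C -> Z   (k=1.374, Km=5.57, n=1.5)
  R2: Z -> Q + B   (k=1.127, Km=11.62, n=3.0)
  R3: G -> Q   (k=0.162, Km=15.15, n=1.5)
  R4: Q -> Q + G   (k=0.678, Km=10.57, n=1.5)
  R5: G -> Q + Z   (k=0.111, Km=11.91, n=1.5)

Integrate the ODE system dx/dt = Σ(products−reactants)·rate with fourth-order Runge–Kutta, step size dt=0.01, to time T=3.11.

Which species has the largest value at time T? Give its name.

Dominant species at T: Q

RK4 with dt=0.01: 311 steps to T=3.11. Trajectory (selected grid times):
t=0.00: Q=33.67 C=17.16 G=29.51 Z=27.16 B=9.51
t=0.35: Q=34.11 C=16.76 G=29.64 Z=27.23 B=9.88
t=0.69: Q=34.53 C=16.36 G=29.77 Z=27.30 B=10.23
t=1.04: Q=34.97 C=15.96 G=29.90 Z=27.36 B=10.60
t=1.38: Q=35.40 C=15.58 G=30.02 Z=27.42 B=10.95
t=1.73: Q=35.84 C=15.18 G=30.16 Z=27.48 B=11.32
t=2.07: Q=36.27 C=14.80 G=30.28 Z=27.53 B=11.68
t=2.42: Q=36.71 C=14.41 G=30.42 Z=27.59 B=12.04
t=2.76: Q=37.13 C=14.04 G=30.54 Z=27.64 B=12.40
t=3.11: Q=37.58 C=13.65 G=30.68 Z=27.68 B=12.77
At T=3.11: Q=37.58 C=13.65 G=30.68 Z=27.68 B=12.77; the largest is Q.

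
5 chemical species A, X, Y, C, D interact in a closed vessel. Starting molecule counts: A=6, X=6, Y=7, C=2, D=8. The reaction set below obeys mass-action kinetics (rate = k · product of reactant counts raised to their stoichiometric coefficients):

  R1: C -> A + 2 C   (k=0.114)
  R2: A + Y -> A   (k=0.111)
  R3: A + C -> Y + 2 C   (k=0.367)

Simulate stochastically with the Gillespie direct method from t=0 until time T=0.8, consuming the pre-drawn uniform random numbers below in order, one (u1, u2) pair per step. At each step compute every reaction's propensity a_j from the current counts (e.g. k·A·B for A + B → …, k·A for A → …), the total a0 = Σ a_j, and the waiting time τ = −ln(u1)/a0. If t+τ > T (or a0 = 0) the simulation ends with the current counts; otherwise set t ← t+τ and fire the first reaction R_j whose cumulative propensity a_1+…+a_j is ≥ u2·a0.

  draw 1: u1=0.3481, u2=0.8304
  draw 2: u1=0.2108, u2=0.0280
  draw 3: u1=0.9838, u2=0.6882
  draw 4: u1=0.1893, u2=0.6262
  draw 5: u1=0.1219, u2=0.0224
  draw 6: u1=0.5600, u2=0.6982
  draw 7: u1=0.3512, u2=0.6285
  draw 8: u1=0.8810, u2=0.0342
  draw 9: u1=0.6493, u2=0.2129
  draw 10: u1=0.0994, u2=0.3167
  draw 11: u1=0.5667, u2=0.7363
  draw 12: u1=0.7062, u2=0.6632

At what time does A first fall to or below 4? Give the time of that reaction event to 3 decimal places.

t=0.000: A=6 X=6 Y=7 C=2 D=8
Draw 1: a1=0.228, a2=4.662, a3=4.404, a0=9.294; τ=−ln(0.3481)/9.294=0.114 → t=0.114; u2·a0=0.8304·9.294=7.718; a1+a2=4.890 < 7.718 ≤ a1+…+a3=9.294 → R3 fires; A=5 X=6 Y=8 C=3 D=8
Draw 2: a1=0.342, a2=4.440, a3=5.505, a0=10.287; τ=−ln(0.2108)/10.287=0.151 → t=0.265; u2·a0=0.0280·10.287=0.288 ≤ a1=0.342 → R1 fires; A=6 X=6 Y=8 C=4 D=8
Draw 3: a1=0.456, a2=5.328, a3=8.808, a0=14.592; τ=−ln(0.9838)/14.592=0.001 → t=0.266; u2·a0=0.6882·14.592=10.042; a1+a2=5.784 < 10.042 ≤ a1+…+a3=14.592 → R3 fires; A=5 X=6 Y=9 C=5 D=8
Draw 4: a1=0.570, a2=4.995, a3=9.175, a0=14.740; τ=−ln(0.1893)/14.740=0.113 → t=0.379; u2·a0=0.6262·14.740=9.230; a1+a2=5.565 < 9.230 ≤ a1+…+a3=14.740 → R3 fires; A=4 X=6 Y=10 C=6 D=8
Draw 5: a1=0.684, a2=4.440, a3=8.808, a0=13.932; τ=−ln(0.1219)/13.932=0.151 → t=0.530; u2·a0=0.0224·13.932=0.312 ≤ a1=0.684 → R1 fires; A=5 X=6 Y=10 C=7 D=8
Draw 6: a1=0.798, a2=5.550, a3=12.845, a0=19.193; τ=−ln(0.5600)/19.193=0.030 → t=0.560; u2·a0=0.6982·19.193=13.401; a1+a2=6.348 < 13.401 ≤ a1+…+a3=19.193 → R3 fires; A=4 X=6 Y=11 C=8 D=8
Draw 7: a1=0.912, a2=4.884, a3=11.744, a0=17.540; τ=−ln(0.3512)/17.540=0.060 → t=0.620; u2·a0=0.6285·17.540=11.024; a1+a2=5.796 < 11.024 ≤ a1+…+a3=17.540 → R3 fires; A=3 X=6 Y=12 C=9 D=8
Draw 8: a1=1.026, a2=3.996, a3=9.909, a0=14.931; τ=−ln(0.8810)/14.931=0.008 → t=0.628; u2·a0=0.0342·14.931=0.511 ≤ a1=1.026 → R1 fires; A=4 X=6 Y=12 C=10 D=8
Draw 9: a1=1.140, a2=5.328, a3=14.680, a0=21.148; τ=−ln(0.6493)/21.148=0.020 → t=0.649; u2·a0=0.2129·21.148=4.502; a1=1.140 < 4.502 ≤ a1+a2=6.468 → R2 fires; A=4 X=6 Y=11 C=10 D=8
Draw 10: a1=1.140, a2=4.884, a3=14.680, a0=20.704; τ=−ln(0.0994)/20.704=0.112 → t=0.760; u2·a0=0.3167·20.704=6.557; a1+a2=6.024 < 6.557 ≤ a1+…+a3=20.704 → R3 fires; A=3 X=6 Y=12 C=11 D=8
Draw 11: a1=1.254, a2=3.996, a3=12.111, a0=17.361; τ=−ln(0.5667)/17.361=0.033 → t=0.793; u2·a0=0.7363·17.361=12.783; a1+a2=5.250 < 12.783 ≤ a1+…+a3=17.361 → R3 fires; A=2 X=6 Y=13 C=12 D=8
Draw 12: a1=1.368, a2=2.886, a3=8.808, a0=13.062; τ=−ln(0.7062)/13.062=0.027 → t=0.820 > T=0.8: stop.
A first becomes ≤ 4 when it reaches 4 at the event at t=0.379.

Threshold first reached at t = 0.379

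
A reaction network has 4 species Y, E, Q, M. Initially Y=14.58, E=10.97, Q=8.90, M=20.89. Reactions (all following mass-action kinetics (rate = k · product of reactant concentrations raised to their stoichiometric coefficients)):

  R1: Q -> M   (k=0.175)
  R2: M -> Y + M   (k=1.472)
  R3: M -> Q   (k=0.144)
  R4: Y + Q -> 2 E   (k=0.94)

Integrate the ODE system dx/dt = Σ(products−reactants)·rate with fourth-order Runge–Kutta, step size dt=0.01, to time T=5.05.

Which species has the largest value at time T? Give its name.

Dominant species at T: Y

RK4 with dt=0.01: 505 steps to T=5.05. Trajectory (selected grid times):
t=0.00: Y=14.58 E=10.97 Q=8.90 M=20.89
t=0.56: Y=21.00 E=31.42 Q=0.16 M=19.41
t=1.12: Y=34.80 E=34.55 Q=0.08 M=17.92
t=1.68: Y=47.59 E=37.37 Q=0.05 M=16.54
t=2.24: Y=59.39 E=39.95 Q=0.04 M=15.26
t=2.81: Y=70.48 E=42.37 Q=0.03 M=14.06
t=3.37: Y=80.52 E=44.55 Q=0.02 M=12.97
t=3.93: Y=89.79 E=46.57 Q=0.02 M=11.97
t=4.49: Y=98.34 E=48.43 Q=0.02 M=11.04
t=5.05: Y=106.23 E=50.14 Q=0.01 M=10.19
At T=5.05: Y=106.23 E=50.14 Q=0.01 M=10.19; the largest is Y.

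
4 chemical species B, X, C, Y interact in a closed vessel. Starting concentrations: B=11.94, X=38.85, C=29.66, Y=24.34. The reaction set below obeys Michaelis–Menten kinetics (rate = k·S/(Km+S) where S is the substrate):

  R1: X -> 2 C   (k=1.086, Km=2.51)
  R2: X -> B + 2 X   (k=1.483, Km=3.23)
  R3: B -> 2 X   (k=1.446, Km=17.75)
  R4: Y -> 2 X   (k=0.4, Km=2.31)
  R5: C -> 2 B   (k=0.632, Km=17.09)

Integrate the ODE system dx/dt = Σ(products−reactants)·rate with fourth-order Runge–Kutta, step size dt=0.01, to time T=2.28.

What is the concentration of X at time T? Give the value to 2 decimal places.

X at T = 44.19

RK4 with dt=0.01: 228 steps to T=2.28. Trajectory (selected grid times):
t=0.00: B=11.94 X=38.85 C=29.66 Y=24.34
t=0.25: B=12.34 X=39.41 C=30.07 Y=24.25
t=0.51: B=12.75 X=40.01 C=30.50 Y=24.15
t=0.76: B=13.14 X=40.58 C=30.91 Y=24.06
t=1.01: B=13.53 X=41.16 C=31.32 Y=23.97
t=1.27: B=13.94 X=41.77 C=31.74 Y=23.88
t=1.52: B=14.33 X=42.36 C=32.15 Y=23.79
t=1.77: B=14.72 X=42.96 C=32.56 Y=23.69
t=2.03: B=15.12 X=43.58 C=32.99 Y=23.60
t=2.28: B=15.51 X=44.19 C=33.40 Y=23.51
Read off X at T=2.28: 44.19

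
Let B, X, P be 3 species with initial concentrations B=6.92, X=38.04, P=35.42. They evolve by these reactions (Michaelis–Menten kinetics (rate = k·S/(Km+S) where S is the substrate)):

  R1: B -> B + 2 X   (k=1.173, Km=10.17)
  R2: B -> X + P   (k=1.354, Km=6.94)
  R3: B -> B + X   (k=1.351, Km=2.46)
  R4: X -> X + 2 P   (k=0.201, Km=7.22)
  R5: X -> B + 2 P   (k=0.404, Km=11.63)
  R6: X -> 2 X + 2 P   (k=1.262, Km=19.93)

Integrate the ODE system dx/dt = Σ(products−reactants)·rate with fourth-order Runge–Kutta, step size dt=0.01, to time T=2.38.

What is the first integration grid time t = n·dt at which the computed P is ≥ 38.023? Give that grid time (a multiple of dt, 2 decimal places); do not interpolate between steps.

Threshold first reached at t = 0.79

RK4 with dt=0.01: 238 steps to T=2.38. Trajectory (selected grid times):
t=0.00: B=6.92 X=38.04 P=35.42
t=0.26: B=6.83 X=38.86 P=36.28
t=0.53: B=6.73 X=39.70 P=37.17
t=0.78: B=6.64 X=40.48 P=38.00
t=0.79: B=6.64 X=40.51 P=38.03
t=1.06: B=6.54 X=41.34 P=38.93
t=1.32: B=6.46 X=42.15 P=39.80
t=1.59: B=6.37 X=42.98 P=40.70
t=1.85: B=6.28 X=43.77 P=41.57
t=2.12: B=6.19 X=44.60 P=42.48
t=2.38: B=6.11 X=45.39 P=43.36
P(0.78)=37.999 < 38.023 but P(0.79)=38.032 ≥ 38.023, so the first grid time is t=0.79.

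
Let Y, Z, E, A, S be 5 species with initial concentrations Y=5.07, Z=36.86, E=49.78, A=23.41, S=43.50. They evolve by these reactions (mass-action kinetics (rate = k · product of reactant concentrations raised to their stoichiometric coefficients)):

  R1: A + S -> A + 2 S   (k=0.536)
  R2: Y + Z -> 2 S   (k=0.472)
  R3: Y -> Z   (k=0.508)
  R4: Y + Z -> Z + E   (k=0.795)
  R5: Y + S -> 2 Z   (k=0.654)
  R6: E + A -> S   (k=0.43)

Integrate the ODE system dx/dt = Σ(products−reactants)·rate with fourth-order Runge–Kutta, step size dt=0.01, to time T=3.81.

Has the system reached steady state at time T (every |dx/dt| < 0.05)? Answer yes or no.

Steady state at T: yes

RK4 with dt=0.01: 381 steps to T=3.81. Trajectory (selected grid times):
t=0.00: Y=5.07 Z=36.86 E=49.78 A=23.41 S=43.50
t=0.42: Y=0.00 Z=40.04 E=28.28 A=0.08 S=128.71
t=0.85: Y=0.00 Z=40.04 E=28.20 A=0.00 S=129.24
t=1.27: Y=0.00 Z=40.04 E=28.20 A=0.00 S=129.24
t=1.69: Y=0.00 Z=40.04 E=28.20 A=0.00 S=129.24
t=2.12: Y=0.00 Z=40.04 E=28.20 A=0.00 S=129.24
t=2.54: Y=0.00 Z=40.04 E=28.20 A=0.00 S=129.24
t=2.96: Y=0.00 Z=40.04 E=28.20 A=0.00 S=129.24
t=3.39: Y=0.00 Z=40.04 E=28.20 A=0.00 S=129.24
t=3.81: Y=0.00 Z=40.04 E=28.20 A=0.00 S=129.24
Rates at T: R1=0.0000, R2=0.0000, R3=0.0000, R4=0.0000, R5=0.0000, R6=0.0000
dx/dt at T (Σ net stoichiometry × rate): Y=-0.0000, Z=+0.0000, E=-0.0000, A=-0.0000, S=+0.0000
Largest |dx/dt| is |+0.0000| (S) < 0.05 → steady.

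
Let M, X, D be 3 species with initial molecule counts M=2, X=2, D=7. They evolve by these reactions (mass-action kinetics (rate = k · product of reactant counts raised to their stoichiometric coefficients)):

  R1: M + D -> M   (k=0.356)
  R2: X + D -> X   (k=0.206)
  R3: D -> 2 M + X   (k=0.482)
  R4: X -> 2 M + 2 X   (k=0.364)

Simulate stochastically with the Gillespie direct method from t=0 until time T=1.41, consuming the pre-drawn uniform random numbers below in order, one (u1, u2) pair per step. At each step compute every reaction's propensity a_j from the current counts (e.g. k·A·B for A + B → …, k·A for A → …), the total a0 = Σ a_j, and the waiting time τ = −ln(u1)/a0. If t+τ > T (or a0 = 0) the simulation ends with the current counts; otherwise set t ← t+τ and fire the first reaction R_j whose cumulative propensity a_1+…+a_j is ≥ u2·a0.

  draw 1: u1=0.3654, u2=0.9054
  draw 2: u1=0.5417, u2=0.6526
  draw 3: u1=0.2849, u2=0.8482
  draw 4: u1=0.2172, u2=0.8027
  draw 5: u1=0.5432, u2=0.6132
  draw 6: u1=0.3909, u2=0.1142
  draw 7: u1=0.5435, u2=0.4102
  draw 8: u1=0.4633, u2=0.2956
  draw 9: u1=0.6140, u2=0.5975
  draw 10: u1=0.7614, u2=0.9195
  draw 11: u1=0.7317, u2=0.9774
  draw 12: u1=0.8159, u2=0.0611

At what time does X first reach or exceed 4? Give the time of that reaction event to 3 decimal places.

Threshold first reached at t = 0.213

t=0.000: M=2 X=2 D=7
Draw 1: a1=4.984, a2=2.884, a3=3.374, a4=0.728, a0=11.970; τ=−ln(0.3654)/11.970=0.084 → t=0.084; u2·a0=0.9054·11.970=10.838; a1+a2=7.868 < 10.838 ≤ a1+…+a3=11.242 → R3 fires; M=4 X=3 D=6
Draw 2: a1=8.544, a2=3.708, a3=2.892, a4=1.092, a0=16.236; τ=−ln(0.5417)/16.236=0.038 → t=0.122; u2·a0=0.6526·16.236=10.596; a1=8.544 < 10.596 ≤ a1+a2=12.252 → R2 fires; M=4 X=3 D=5
Draw 3: a1=7.120, a2=3.090, a3=2.410, a4=1.092, a0=13.712; τ=−ln(0.2849)/13.712=0.092 → t=0.213; u2·a0=0.8482·13.712=11.631; a1+a2=10.210 < 11.631 ≤ a1+…+a3=12.620 → R3 fires; M=6 X=4 D=4
Draw 4: a1=8.544, a2=3.296, a3=1.928, a4=1.456, a0=15.224; τ=−ln(0.2172)/15.224=0.100 → t=0.314; u2·a0=0.8027·15.224=12.220; a1+a2=11.840 < 12.220 ≤ a1+…+a3=13.768 → R3 fires; M=8 X=5 D=3
Draw 5: a1=8.544, a2=3.090, a3=1.446, a4=1.820, a0=14.900; τ=−ln(0.5432)/14.900=0.041 → t=0.355; u2·a0=0.6132·14.900=9.137; a1=8.544 < 9.137 ≤ a1+a2=11.634 → R2 fires; M=8 X=5 D=2
Draw 6: a1=5.696, a2=2.060, a3=0.964, a4=1.820, a0=10.540; τ=−ln(0.3909)/10.540=0.089 → t=0.444; u2·a0=0.1142·10.540=1.204 ≤ a1=5.696 → R1 fires; M=8 X=5 D=1
Draw 7: a1=2.848, a2=1.030, a3=0.482, a4=1.820, a0=6.180; τ=−ln(0.5435)/6.180=0.099 → t=0.542; u2·a0=0.4102·6.180=2.535 ≤ a1=2.848 → R1 fires; M=8 X=5 D=0
Draw 8: a1=0.000, a2=0.000, a3=0.000, a4=1.820, a0=1.820; τ=−ln(0.4633)/1.820=0.423 → t=0.965; u2·a0=0.2956·1.820=0.538; a1+…+a3=0.000 < 0.538 ≤ a1+…+a4=1.820 → R4 fires; M=10 X=6 D=0
Draw 9: a1=0.000, a2=0.000, a3=0.000, a4=2.184, a0=2.184; τ=−ln(0.6140)/2.184=0.223 → t=1.189; u2·a0=0.5975·2.184=1.305; a1+…+a3=0.000 < 1.305 ≤ a1+…+a4=2.184 → R4 fires; M=12 X=7 D=0
Draw 10: a1=0.000, a2=0.000, a3=0.000, a4=2.548, a0=2.548; τ=−ln(0.7614)/2.548=0.107 → t=1.296; u2·a0=0.9195·2.548=2.343; a1+…+a3=0.000 < 2.343 ≤ a1+…+a4=2.548 → R4 fires; M=14 X=8 D=0
Draw 11: a1=0.000, a2=0.000, a3=0.000, a4=2.912, a0=2.912; τ=−ln(0.7317)/2.912=0.107 → t=1.403; u2·a0=0.9774·2.912=2.846; a1+…+a3=0.000 < 2.846 ≤ a1+…+a4=2.912 → R4 fires; M=16 X=9 D=0
Draw 12: a1=0.000, a2=0.000, a3=0.000, a4=3.276, a0=3.276; τ=−ln(0.8159)/3.276=0.062 → t=1.465 > T=1.41: stop.
X first becomes ≥ 4 when it reaches 4 at the event at t=0.213.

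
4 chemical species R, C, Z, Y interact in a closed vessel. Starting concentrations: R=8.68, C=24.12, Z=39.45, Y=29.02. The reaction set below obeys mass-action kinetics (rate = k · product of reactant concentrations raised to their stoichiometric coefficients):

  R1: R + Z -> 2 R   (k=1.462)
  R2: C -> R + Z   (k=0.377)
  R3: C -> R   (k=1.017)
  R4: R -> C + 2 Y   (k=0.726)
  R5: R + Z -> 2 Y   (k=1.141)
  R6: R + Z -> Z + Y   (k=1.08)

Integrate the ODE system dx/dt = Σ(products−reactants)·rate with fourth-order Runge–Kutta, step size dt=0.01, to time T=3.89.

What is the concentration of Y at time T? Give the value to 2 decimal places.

Y at T = 155.97

RK4 with dt=0.01: 389 steps to T=3.89. Trajectory (selected grid times):
t=0.00: R=8.68 C=24.12 Z=39.45 Y=29.02
t=0.43: R=6.29 C=14.32 Z=0.68 Y=85.82
t=0.86: R=10.02 C=9.88 Z=0.15 Y=94.22
t=1.30: R=11.49 C=7.97 Z=0.10 Y=103.12
t=1.73: R=11.96 C=7.15 Z=0.09 Y=112.06
t=2.16: R=12.03 C=6.74 Z=0.08 Y=121.02
t=2.59: R=11.94 C=6.52 Z=0.08 Y=129.90
t=3.03: R=11.79 C=6.36 Z=0.08 Y=138.86
t=3.46: R=11.61 C=6.24 Z=0.08 Y=147.48
t=3.89: R=11.43 C=6.13 Z=0.08 Y=155.97
Read off Y at T=3.89: 155.97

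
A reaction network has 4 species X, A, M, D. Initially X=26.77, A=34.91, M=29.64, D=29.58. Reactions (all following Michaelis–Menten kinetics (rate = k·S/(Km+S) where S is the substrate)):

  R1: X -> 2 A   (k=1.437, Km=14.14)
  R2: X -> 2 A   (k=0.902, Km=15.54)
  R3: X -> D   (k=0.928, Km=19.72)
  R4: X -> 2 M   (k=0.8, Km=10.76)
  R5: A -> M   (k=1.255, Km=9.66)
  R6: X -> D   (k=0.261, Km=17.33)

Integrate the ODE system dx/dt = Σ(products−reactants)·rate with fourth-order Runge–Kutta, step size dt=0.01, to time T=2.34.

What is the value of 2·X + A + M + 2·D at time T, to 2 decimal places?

Check how each reaction changes W = 2·X + A + M + 2·D (weight of products minus weight of reactants):
R1: X -> 2 A: (1·2) − (2·1) = 2 − 2 = 0
R2: X -> 2 A: (1·2) − (2·1) = 2 − 2 = 0
R3: X -> D: (2·1) − (2·1) = 2 − 2 = 0
R4: X -> 2 M: (1·2) − (2·1) = 2 − 2 = 0
R5: A -> M: (1·1) − (1·1) = 1 − 1 = 0
R6: X -> D: (2·1) − (2·1) = 2 − 2 = 0
Every reaction leaves W unchanged, so W is conserved and no simulation is needed: W(T) = W(0) = 2·26.77 + 34.91 + 29.64 + 2·29.58 = 177.25

Value at T = 177.25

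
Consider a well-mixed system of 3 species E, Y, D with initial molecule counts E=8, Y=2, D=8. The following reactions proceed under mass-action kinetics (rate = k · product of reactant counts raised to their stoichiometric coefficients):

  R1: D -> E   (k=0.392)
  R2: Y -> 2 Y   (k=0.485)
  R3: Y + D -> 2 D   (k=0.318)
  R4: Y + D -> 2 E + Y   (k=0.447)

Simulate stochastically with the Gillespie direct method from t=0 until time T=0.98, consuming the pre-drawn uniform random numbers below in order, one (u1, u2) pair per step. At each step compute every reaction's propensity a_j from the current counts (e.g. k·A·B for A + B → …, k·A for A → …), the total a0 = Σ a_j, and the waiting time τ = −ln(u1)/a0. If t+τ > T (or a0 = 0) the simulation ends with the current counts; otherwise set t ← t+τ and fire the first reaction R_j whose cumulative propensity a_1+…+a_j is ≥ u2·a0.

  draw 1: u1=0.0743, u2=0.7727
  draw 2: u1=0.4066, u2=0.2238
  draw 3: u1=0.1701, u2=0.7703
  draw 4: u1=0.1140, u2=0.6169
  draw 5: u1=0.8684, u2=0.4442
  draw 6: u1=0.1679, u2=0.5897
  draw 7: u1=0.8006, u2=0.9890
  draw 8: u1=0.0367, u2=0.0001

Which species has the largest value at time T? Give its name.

t=0.000: E=8 Y=2 D=8
Draw 1: a1=3.136, a2=0.970, a3=5.088, a4=7.152, a0=16.346; τ=−ln(0.0743)/16.346=0.159 → t=0.159; u2·a0=0.7727·16.346=12.631; a1+…+a3=9.194 < 12.631 ≤ a1+…+a4=16.346 → R4 fires; E=10 Y=2 D=7
Draw 2: a1=2.744, a2=0.970, a3=4.452, a4=6.258, a0=14.424; τ=−ln(0.4066)/14.424=0.062 → t=0.221; u2·a0=0.2238·14.424=3.228; a1=2.744 < 3.228 ≤ a1+a2=3.714 → R2 fires; E=10 Y=3 D=7
Draw 3: a1=2.744, a2=1.455, a3=6.678, a4=9.387, a0=20.264; τ=−ln(0.1701)/20.264=0.087 → t=0.309; u2·a0=0.7703·20.264=15.609; a1+…+a3=10.877 < 15.609 ≤ a1+…+a4=20.264 → R4 fires; E=12 Y=3 D=6
Draw 4: a1=2.352, a2=1.455, a3=5.724, a4=8.046, a0=17.577; τ=−ln(0.1140)/17.577=0.124 → t=0.432; u2·a0=0.6169·17.577=10.843; a1+…+a3=9.531 < 10.843 ≤ a1+…+a4=17.577 → R4 fires; E=14 Y=3 D=5
Draw 5: a1=1.960, a2=1.455, a3=4.770, a4=6.705, a0=14.890; τ=−ln(0.8684)/14.890=0.009 → t=0.442; u2·a0=0.4442·14.890=6.614; a1+a2=3.415 < 6.614 ≤ a1+…+a3=8.185 → R3 fires; E=14 Y=2 D=6
Draw 6: a1=2.352, a2=0.970, a3=3.816, a4=5.364, a0=12.502; τ=−ln(0.1679)/12.502=0.143 → t=0.585; u2·a0=0.5897·12.502=7.372; a1+…+a3=7.138 < 7.372 ≤ a1+…+a4=12.502 → R4 fires; E=16 Y=2 D=5
Draw 7: a1=1.960, a2=0.970, a3=3.180, a4=4.470, a0=10.580; τ=−ln(0.8006)/10.580=0.021 → t=0.606; u2·a0=0.9890·10.580=10.464; a1+…+a3=6.110 < 10.464 ≤ a1+…+a4=10.580 → R4 fires; E=18 Y=2 D=4
Draw 8: a1=1.568, a2=0.970, a3=2.544, a4=3.576, a0=8.658; τ=−ln(0.0367)/8.658=0.382 → t=0.987 > T=0.98: stop.
At T=0.98: E=18 Y=2 D=4; the largest is E.

Dominant species at T: E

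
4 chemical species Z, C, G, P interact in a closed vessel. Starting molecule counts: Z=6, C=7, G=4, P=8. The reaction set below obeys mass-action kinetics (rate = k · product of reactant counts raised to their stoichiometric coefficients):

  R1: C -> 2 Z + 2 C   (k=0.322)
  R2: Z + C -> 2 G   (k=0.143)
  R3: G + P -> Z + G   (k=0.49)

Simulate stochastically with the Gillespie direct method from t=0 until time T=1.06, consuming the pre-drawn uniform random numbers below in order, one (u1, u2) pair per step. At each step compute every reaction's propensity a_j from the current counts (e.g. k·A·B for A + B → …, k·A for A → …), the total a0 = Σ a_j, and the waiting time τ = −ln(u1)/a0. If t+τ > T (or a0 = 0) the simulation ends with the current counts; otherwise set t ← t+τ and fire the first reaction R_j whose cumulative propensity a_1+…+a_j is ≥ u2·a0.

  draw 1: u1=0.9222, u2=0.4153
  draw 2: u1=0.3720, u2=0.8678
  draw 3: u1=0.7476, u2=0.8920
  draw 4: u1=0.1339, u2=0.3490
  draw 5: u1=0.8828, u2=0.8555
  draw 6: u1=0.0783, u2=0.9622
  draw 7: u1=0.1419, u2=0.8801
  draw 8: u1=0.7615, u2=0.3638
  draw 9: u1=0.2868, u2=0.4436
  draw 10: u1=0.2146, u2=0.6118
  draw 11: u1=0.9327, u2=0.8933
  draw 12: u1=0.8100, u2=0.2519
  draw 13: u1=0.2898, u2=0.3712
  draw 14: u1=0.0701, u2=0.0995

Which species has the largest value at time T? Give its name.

t=0.000: Z=6 C=7 G=4 P=8
Draw 1: a1=2.254, a2=6.006, a3=15.680, a0=23.940; τ=−ln(0.9222)/23.940=0.003 → t=0.003; u2·a0=0.4153·23.940=9.942; a1+a2=8.260 < 9.942 ≤ a1+…+a3=23.940 → R3 fires; Z=7 C=7 G=4 P=7
Draw 2: a1=2.254, a2=7.007, a3=13.720, a0=22.981; τ=−ln(0.3720)/22.981=0.043 → t=0.046; u2·a0=0.8678·22.981=19.943; a1+a2=9.261 < 19.943 ≤ a1+…+a3=22.981 → R3 fires; Z=8 C=7 G=4 P=6
Draw 3: a1=2.254, a2=8.008, a3=11.760, a0=22.022; τ=−ln(0.7476)/22.022=0.013 → t=0.060; u2·a0=0.8920·22.022=19.644; a1+a2=10.262 < 19.644 ≤ a1+…+a3=22.022 → R3 fires; Z=9 C=7 G=4 P=5
Draw 4: a1=2.254, a2=9.009, a3=9.800, a0=21.063; τ=−ln(0.1339)/21.063=0.095 → t=0.155; u2·a0=0.3490·21.063=7.351; a1=2.254 < 7.351 ≤ a1+a2=11.263 → R2 fires; Z=8 C=6 G=6 P=5
Draw 5: a1=1.932, a2=6.864, a3=14.700, a0=23.496; τ=−ln(0.8828)/23.496=0.005 → t=0.160; u2·a0=0.8555·23.496=20.101; a1+a2=8.796 < 20.101 ≤ a1+…+a3=23.496 → R3 fires; Z=9 C=6 G=6 P=4
Draw 6: a1=1.932, a2=7.722, a3=11.760, a0=21.414; τ=−ln(0.0783)/21.414=0.119 → t=0.279; u2·a0=0.9622·21.414=20.605; a1+a2=9.654 < 20.605 ≤ a1+…+a3=21.414 → R3 fires; Z=10 C=6 G=6 P=3
Draw 7: a1=1.932, a2=8.580, a3=8.820, a0=19.332; τ=−ln(0.1419)/19.332=0.101 → t=0.380; u2·a0=0.8801·19.332=17.014; a1+a2=10.512 < 17.014 ≤ a1+…+a3=19.332 → R3 fires; Z=11 C=6 G=6 P=2
Draw 8: a1=1.932, a2=9.438, a3=5.880, a0=17.250; τ=−ln(0.7615)/17.250=0.016 → t=0.396; u2·a0=0.3638·17.250=6.276; a1=1.932 < 6.276 ≤ a1+a2=11.370 → R2 fires; Z=10 C=5 G=8 P=2
Draw 9: a1=1.610, a2=7.150, a3=7.840, a0=16.600; τ=−ln(0.2868)/16.600=0.075 → t=0.471; u2·a0=0.4436·16.600=7.364; a1=1.610 < 7.364 ≤ a1+a2=8.760 → R2 fires; Z=9 C=4 G=10 P=2
Draw 10: a1=1.288, a2=5.148, a3=9.800, a0=16.236; τ=−ln(0.2146)/16.236=0.095 → t=0.566; u2·a0=0.6118·16.236=9.933; a1+a2=6.436 < 9.933 ≤ a1+…+a3=16.236 → R3 fires; Z=10 C=4 G=10 P=1
Draw 11: a1=1.288, a2=5.720, a3=4.900, a0=11.908; τ=−ln(0.9327)/11.908=0.006 → t=0.572; u2·a0=0.8933·11.908=10.637; a1+a2=7.008 < 10.637 ≤ a1+…+a3=11.908 → R3 fires; Z=11 C=4 G=10 P=0
Draw 12: a1=1.288, a2=6.292, a3=0.000, a0=7.580; τ=−ln(0.8100)/7.580=0.028 → t=0.600; u2·a0=0.2519·7.580=1.909; a1=1.288 < 1.909 ≤ a1+a2=7.580 → R2 fires; Z=10 C=3 G=12 P=0
Draw 13: a1=0.966, a2=4.290, a3=0.000, a0=5.256; τ=−ln(0.2898)/5.256=0.236 → t=0.835; u2·a0=0.3712·5.256=1.951; a1=0.966 < 1.951 ≤ a1+a2=5.256 → R2 fires; Z=9 C=2 G=14 P=0
Draw 14: a1=0.644, a2=2.574, a3=0.000, a0=3.218; τ=−ln(0.0701)/3.218=0.826 → t=1.661 > T=1.06: stop.
At T=1.06: Z=9 C=2 G=14 P=0; the largest is G.

Dominant species at T: G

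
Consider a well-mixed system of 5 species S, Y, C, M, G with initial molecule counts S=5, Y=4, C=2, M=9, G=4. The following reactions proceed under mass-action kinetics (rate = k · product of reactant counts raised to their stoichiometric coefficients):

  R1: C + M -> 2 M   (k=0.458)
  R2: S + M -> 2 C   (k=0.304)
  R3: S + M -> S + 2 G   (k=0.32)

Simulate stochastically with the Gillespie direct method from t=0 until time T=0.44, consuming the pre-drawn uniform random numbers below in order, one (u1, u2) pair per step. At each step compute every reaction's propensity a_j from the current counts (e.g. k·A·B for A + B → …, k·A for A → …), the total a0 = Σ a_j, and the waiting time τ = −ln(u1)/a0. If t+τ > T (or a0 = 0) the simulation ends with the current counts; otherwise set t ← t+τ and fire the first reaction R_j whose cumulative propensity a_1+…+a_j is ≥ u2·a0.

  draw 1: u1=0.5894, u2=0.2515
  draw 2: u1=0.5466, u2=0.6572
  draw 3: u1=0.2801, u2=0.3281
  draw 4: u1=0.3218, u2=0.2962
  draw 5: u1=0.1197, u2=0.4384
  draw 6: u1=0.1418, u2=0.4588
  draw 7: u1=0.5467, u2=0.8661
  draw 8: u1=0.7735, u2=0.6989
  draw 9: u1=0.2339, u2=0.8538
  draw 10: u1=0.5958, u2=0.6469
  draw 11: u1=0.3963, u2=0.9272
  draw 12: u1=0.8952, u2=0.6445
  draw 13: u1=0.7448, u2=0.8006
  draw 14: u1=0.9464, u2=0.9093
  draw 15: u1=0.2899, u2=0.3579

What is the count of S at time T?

t=0.000: S=5 Y=4 C=2 M=9 G=4
Draw 1: a1=8.244, a2=13.680, a3=14.400, a0=36.324; τ=−ln(0.5894)/36.324=0.015 → t=0.015; u2·a0=0.2515·36.324=9.135; a1=8.244 < 9.135 ≤ a1+a2=21.924 → R2 fires; S=4 Y=4 C=4 M=8 G=4
Draw 2: a1=14.656, a2=9.728, a3=10.240, a0=34.624; τ=−ln(0.5466)/34.624=0.017 → t=0.032; u2·a0=0.6572·34.624=22.755; a1=14.656 < 22.755 ≤ a1+a2=24.384 → R2 fires; S=3 Y=4 C=6 M=7 G=4
Draw 3: a1=19.236, a2=6.384, a3=6.720, a0=32.340; τ=−ln(0.2801)/32.340=0.039 → t=0.071; u2·a0=0.3281·32.340=10.611 ≤ a1=19.236 → R1 fires; S=3 Y=4 C=5 M=8 G=4
Draw 4: a1=18.320, a2=7.296, a3=7.680, a0=33.296; τ=−ln(0.3218)/33.296=0.034 → t=0.105; u2·a0=0.2962·33.296=9.862 ≤ a1=18.320 → R1 fires; S=3 Y=4 C=4 M=9 G=4
Draw 5: a1=16.488, a2=8.208, a3=8.640, a0=33.336; τ=−ln(0.1197)/33.336=0.064 → t=0.169; u2·a0=0.4384·33.336=14.615 ≤ a1=16.488 → R1 fires; S=3 Y=4 C=3 M=10 G=4
Draw 6: a1=13.740, a2=9.120, a3=9.600, a0=32.460; τ=−ln(0.1418)/32.460=0.060 → t=0.229; u2·a0=0.4588·32.460=14.893; a1=13.740 < 14.893 ≤ a1+a2=22.860 → R2 fires; S=2 Y=4 C=5 M=9 G=4
Draw 7: a1=20.610, a2=5.472, a3=5.760, a0=31.842; τ=−ln(0.5467)/31.842=0.019 → t=0.248; u2·a0=0.8661·31.842=27.578; a1+a2=26.082 < 27.578 ≤ a1+…+a3=31.842 → R3 fires; S=2 Y=4 C=5 M=8 G=6
Draw 8: a1=18.320, a2=4.864, a3=5.120, a0=28.304; τ=−ln(0.7735)/28.304=0.009 → t=0.257; u2·a0=0.6989·28.304=19.782; a1=18.320 < 19.782 ≤ a1+a2=23.184 → R2 fires; S=1 Y=4 C=7 M=7 G=6
Draw 9: a1=22.442, a2=2.128, a3=2.240, a0=26.810; τ=−ln(0.2339)/26.810=0.054 → t=0.311; u2·a0=0.8538·26.810=22.890; a1=22.442 < 22.890 ≤ a1+a2=24.570 → R2 fires; S=0 Y=4 C=9 M=6 G=6
Draw 10: a1=24.732, a2=0.000, a3=0.000, a0=24.732; τ=−ln(0.5958)/24.732=0.021 → t=0.332; u2·a0=0.6469·24.732=15.999 ≤ a1=24.732 → R1 fires; S=0 Y=4 C=8 M=7 G=6
Draw 11: a1=25.648, a2=0.000, a3=0.000, a0=25.648; τ=−ln(0.3963)/25.648=0.036 → t=0.369; u2·a0=0.9272·25.648=23.781 ≤ a1=25.648 → R1 fires; S=0 Y=4 C=7 M=8 G=6
Draw 12: a1=25.648, a2=0.000, a3=0.000, a0=25.648; τ=−ln(0.8952)/25.648=0.004 → t=0.373; u2·a0=0.6445·25.648=16.530 ≤ a1=25.648 → R1 fires; S=0 Y=4 C=6 M=9 G=6
Draw 13: a1=24.732, a2=0.000, a3=0.000, a0=24.732; τ=−ln(0.7448)/24.732=0.012 → t=0.385; u2·a0=0.8006·24.732=19.800 ≤ a1=24.732 → R1 fires; S=0 Y=4 C=5 M=10 G=6
Draw 14: a1=22.900, a2=0.000, a3=0.000, a0=22.900; τ=−ln(0.9464)/22.900=0.002 → t=0.387; u2·a0=0.9093·22.900=20.823 ≤ a1=22.900 → R1 fires; S=0 Y=4 C=4 M=11 G=6
Draw 15: a1=20.152, a2=0.000, a3=0.000, a0=20.152; τ=−ln(0.2899)/20.152=0.061 → t=0.449 > T=0.44: stop.
Read off S at T=0.44: 0

S at T = 0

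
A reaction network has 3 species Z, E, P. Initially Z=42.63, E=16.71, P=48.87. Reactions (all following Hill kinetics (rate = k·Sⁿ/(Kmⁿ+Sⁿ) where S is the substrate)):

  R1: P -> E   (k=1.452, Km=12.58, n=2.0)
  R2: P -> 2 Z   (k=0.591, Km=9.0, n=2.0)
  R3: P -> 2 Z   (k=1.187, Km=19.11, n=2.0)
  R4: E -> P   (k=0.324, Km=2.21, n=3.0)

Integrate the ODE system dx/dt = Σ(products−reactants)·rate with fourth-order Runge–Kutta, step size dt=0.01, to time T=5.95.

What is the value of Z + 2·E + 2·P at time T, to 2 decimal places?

Check how each reaction changes W = Z + 2·E + 2·P (weight of products minus weight of reactants):
R1: P -> E: (2·1) − (2·1) = 2 − 2 = 0
R2: P -> 2 Z: (1·2) − (2·1) = 2 − 2 = 0
R3: P -> 2 Z: (1·2) − (2·1) = 2 − 2 = 0
R4: E -> P: (2·1) − (2·1) = 2 − 2 = 0
Every reaction leaves W unchanged, so W is conserved and no simulation is needed: W(T) = W(0) = 42.63 + 2·16.71 + 2·48.87 = 173.79

Value at T = 173.79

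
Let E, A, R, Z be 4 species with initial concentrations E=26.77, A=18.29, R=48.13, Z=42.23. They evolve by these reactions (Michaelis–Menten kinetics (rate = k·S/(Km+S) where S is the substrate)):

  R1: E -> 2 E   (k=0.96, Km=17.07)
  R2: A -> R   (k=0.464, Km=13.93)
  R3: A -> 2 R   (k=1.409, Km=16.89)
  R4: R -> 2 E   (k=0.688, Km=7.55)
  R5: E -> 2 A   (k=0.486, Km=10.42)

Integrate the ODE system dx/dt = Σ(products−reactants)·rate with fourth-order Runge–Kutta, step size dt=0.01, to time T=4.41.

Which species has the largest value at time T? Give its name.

RK4 with dt=0.01: 441 steps to T=4.41. Trajectory (selected grid times):
t=0.00: E=26.77 A=18.29 R=48.13 Z=42.23
t=0.49: E=27.47 A=18.15 R=48.68 Z=42.23
t=0.98: E=28.17 A=18.01 R=49.23 Z=42.23
t=1.47: E=28.88 A=17.87 R=49.78 Z=42.23
t=1.96: E=29.58 A=17.74 R=50.32 Z=42.23
t=2.45: E=30.29 A=17.62 R=50.86 Z=42.23
t=2.94: E=31.01 A=17.49 R=51.40 Z=42.23
t=3.43: E=31.72 A=17.37 R=51.93 Z=42.23
t=3.92: E=32.44 A=17.26 R=52.46 Z=42.23
t=4.41: E=33.15 A=17.14 R=52.99 Z=42.23
At T=4.41: E=33.15 A=17.14 R=52.99 Z=42.23; the largest is R.

Dominant species at T: R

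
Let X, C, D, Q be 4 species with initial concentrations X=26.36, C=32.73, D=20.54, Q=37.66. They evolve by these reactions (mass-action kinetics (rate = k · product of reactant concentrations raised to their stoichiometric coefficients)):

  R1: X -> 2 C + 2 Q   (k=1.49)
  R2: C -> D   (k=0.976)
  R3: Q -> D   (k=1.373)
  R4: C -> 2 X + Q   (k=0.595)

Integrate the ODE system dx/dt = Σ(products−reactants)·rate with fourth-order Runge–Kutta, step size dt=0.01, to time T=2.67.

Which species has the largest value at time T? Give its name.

RK4 with dt=0.01: 267 steps to T=2.67. Trajectory (selected grid times):
t=0.00: X=26.36 C=32.73 D=20.54 Q=37.66
t=0.30: X=27.38 C=39.50 D=49.30 Q=49.89
t=0.59: X=29.66 C=44.85 D=83.13 Q=59.87
t=0.89: X=32.71 C=50.28 D=123.72 Q=69.53
t=1.19: X=36.28 C=56.04 D=169.89 Q=79.20
t=1.48: X=40.15 C=62.14 D=220.06 Q=88.93
t=1.78: X=44.63 C=69.10 D=278.07 Q=99.68
t=2.08: X=49.61 C=76.83 D=342.84 Q=111.35
t=2.37: X=54.96 C=85.12 D=412.50 Q=123.70
t=2.67: X=61.10 C=94.63 D=492.58 Q=137.76
At T=2.67: X=61.10 C=94.63 D=492.58 Q=137.76; the largest is D.

Dominant species at T: D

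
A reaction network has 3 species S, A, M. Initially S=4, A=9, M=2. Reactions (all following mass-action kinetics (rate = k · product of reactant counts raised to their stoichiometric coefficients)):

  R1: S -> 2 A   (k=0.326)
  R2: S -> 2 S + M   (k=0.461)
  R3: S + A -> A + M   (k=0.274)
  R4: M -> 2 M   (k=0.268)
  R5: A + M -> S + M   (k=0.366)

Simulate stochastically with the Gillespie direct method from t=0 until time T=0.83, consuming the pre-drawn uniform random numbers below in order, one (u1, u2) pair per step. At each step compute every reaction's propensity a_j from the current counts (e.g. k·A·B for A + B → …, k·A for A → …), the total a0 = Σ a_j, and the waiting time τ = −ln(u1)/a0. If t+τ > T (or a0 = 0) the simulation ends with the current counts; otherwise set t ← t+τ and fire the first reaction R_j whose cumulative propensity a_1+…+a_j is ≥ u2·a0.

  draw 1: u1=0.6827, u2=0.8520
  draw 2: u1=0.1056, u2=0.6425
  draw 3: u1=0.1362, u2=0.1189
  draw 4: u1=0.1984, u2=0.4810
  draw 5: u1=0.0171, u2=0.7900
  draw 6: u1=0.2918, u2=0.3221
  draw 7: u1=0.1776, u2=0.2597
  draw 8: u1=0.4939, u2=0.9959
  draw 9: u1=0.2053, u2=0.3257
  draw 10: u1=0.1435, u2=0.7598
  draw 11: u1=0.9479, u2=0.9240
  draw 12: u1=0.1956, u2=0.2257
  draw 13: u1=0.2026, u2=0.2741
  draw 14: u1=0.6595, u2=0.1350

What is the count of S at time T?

t=0.000: S=4 A=9 M=2
Draw 1: a1=1.304, a2=1.844, a3=9.864, a4=0.536, a5=6.588, a0=20.136; τ=−ln(0.6827)/20.136=0.019 → t=0.019; u2·a0=0.8520·20.136=17.156; a1+…+a4=13.548 < 17.156 ≤ a1+…+a5=20.136 → R5 fires; S=5 A=8 M=2
Draw 2: a1=1.630, a2=2.305, a3=10.960, a4=0.536, a5=5.856, a0=21.287; τ=−ln(0.1056)/21.287=0.106 → t=0.125; u2·a0=0.6425·21.287=13.677; a1+a2=3.935 < 13.677 ≤ a1+…+a3=14.895 → R3 fires; S=4 A=8 M=3
Draw 3: a1=1.304, a2=1.844, a3=8.768, a4=0.804, a5=8.784, a0=21.504; τ=−ln(0.1362)/21.504=0.093 → t=0.217; u2·a0=0.1189·21.504=2.557; a1=1.304 < 2.557 ≤ a1+a2=3.148 → R2 fires; S=5 A=8 M=4
Draw 4: a1=1.630, a2=2.305, a3=10.960, a4=1.072, a5=11.712, a0=27.679; τ=−ln(0.1984)/27.679=0.058 → t=0.276; u2·a0=0.4810·27.679=13.314; a1+a2=3.935 < 13.314 ≤ a1+…+a3=14.895 → R3 fires; S=4 A=8 M=5
Draw 5: a1=1.304, a2=1.844, a3=8.768, a4=1.340, a5=14.640, a0=27.896; τ=−ln(0.0171)/27.896=0.146 → t=0.422; u2·a0=0.7900·27.896=22.038; a1+…+a4=13.256 < 22.038 ≤ a1+…+a5=27.896 → R5 fires; S=5 A=7 M=5
Draw 6: a1=1.630, a2=2.305, a3=9.590, a4=1.340, a5=12.810, a0=27.675; τ=−ln(0.2918)/27.675=0.045 → t=0.466; u2·a0=0.3221·27.675=8.914; a1+a2=3.935 < 8.914 ≤ a1+…+a3=13.525 → R3 fires; S=4 A=7 M=6
Draw 7: a1=1.304, a2=1.844, a3=7.672, a4=1.608, a5=15.372, a0=27.800; τ=−ln(0.1776)/27.800=0.062 → t=0.528; u2·a0=0.2597·27.800=7.220; a1+a2=3.148 < 7.220 ≤ a1+…+a3=10.820 → R3 fires; S=3 A=7 M=7
Draw 8: a1=0.978, a2=1.383, a3=5.754, a4=1.876, a5=17.934, a0=27.925; τ=−ln(0.4939)/27.925=0.025 → t=0.553; u2·a0=0.9959·27.925=27.811; a1+…+a4=9.991 < 27.811 ≤ a1+…+a5=27.925 → R5 fires; S=4 A=6 M=7
Draw 9: a1=1.304, a2=1.844, a3=6.576, a4=1.876, a5=15.372, a0=26.972; τ=−ln(0.2053)/26.972=0.059 → t=0.612; u2·a0=0.3257·26.972=8.785; a1+a2=3.148 < 8.785 ≤ a1+…+a3=9.724 → R3 fires; S=3 A=6 M=8
Draw 10: a1=0.978, a2=1.383, a3=4.932, a4=2.144, a5=17.568, a0=27.005; τ=−ln(0.1435)/27.005=0.072 → t=0.684; u2·a0=0.7598·27.005=20.518; a1+…+a4=9.437 < 20.518 ≤ a1+…+a5=27.005 → R5 fires; S=4 A=5 M=8
Draw 11: a1=1.304, a2=1.844, a3=5.480, a4=2.144, a5=14.640, a0=25.412; τ=−ln(0.9479)/25.412=0.002 → t=0.686; u2·a0=0.9240·25.412=23.481; a1+…+a4=10.772 < 23.481 ≤ a1+…+a5=25.412 → R5 fires; S=5 A=4 M=8
Draw 12: a1=1.630, a2=2.305, a3=5.480, a4=2.144, a5=11.712, a0=23.271; τ=−ln(0.1956)/23.271=0.070 → t=0.756; u2·a0=0.2257·23.271=5.252; a1+a2=3.935 < 5.252 ≤ a1+…+a3=9.415 → R3 fires; S=4 A=4 M=9
Draw 13: a1=1.304, a2=1.844, a3=4.384, a4=2.412, a5=13.176, a0=23.120; τ=−ln(0.2026)/23.120=0.069 → t=0.825; u2·a0=0.2741·23.120=6.337; a1+a2=3.148 < 6.337 ≤ a1+…+a3=7.532 → R3 fires; S=3 A=4 M=10
Draw 14: a1=0.978, a2=1.383, a3=3.288, a4=2.680, a5=14.640, a0=22.969; τ=−ln(0.6595)/22.969=0.018 → t=0.843 > T=0.83: stop.
Read off S at T=0.83: 3

S at T = 3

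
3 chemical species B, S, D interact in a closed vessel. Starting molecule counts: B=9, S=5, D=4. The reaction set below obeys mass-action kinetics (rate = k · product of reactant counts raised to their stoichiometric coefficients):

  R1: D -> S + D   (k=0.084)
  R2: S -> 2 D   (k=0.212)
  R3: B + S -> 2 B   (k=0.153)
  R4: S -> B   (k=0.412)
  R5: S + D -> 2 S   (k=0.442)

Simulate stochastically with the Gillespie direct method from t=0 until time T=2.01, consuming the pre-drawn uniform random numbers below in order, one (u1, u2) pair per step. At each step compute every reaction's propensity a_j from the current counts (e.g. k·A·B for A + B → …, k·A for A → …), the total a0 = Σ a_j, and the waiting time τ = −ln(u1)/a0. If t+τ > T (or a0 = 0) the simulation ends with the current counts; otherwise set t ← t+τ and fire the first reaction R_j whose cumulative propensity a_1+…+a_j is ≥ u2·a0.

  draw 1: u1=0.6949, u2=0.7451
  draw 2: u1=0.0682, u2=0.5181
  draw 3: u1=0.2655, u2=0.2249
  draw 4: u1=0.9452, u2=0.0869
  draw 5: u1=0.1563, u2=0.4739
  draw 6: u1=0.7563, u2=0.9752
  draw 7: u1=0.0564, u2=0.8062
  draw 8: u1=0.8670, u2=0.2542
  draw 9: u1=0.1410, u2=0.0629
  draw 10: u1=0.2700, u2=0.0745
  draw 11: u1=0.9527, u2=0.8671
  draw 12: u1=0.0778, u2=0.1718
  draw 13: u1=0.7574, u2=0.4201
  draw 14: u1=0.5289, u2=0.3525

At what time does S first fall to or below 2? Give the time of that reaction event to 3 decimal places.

Threshold first reached at t = 0.391

t=0.000: B=9 S=5 D=4
Draw 1: a1=0.336, a2=1.060, a3=6.885, a4=2.060, a5=8.840, a0=19.181; τ=−ln(0.6949)/19.181=0.019 → t=0.019; u2·a0=0.7451·19.181=14.292; a1+…+a4=10.341 < 14.292 ≤ a1+…+a5=19.181 → R5 fires; B=9 S=6 D=3
Draw 2: a1=0.252, a2=1.272, a3=8.262, a4=2.472, a5=7.956, a0=20.214; τ=−ln(0.0682)/20.214=0.133 → t=0.152; u2·a0=0.5181·20.214=10.473; a1+…+a3=9.786 < 10.473 ≤ a1+…+a4=12.258 → R4 fires; B=10 S=5 D=3
Draw 3: a1=0.252, a2=1.060, a3=7.650, a4=2.060, a5=6.630, a0=17.652; τ=−ln(0.2655)/17.652=0.075 → t=0.227; u2·a0=0.2249·17.652=3.970; a1+a2=1.312 < 3.970 ≤ a1+…+a3=8.962 → R3 fires; B=11 S=4 D=3
Draw 4: a1=0.252, a2=0.848, a3=6.732, a4=1.648, a5=5.304, a0=14.784; τ=−ln(0.9452)/14.784=0.004 → t=0.231; u2·a0=0.0869·14.784=1.285; a1+a2=1.100 < 1.285 ≤ a1+…+a3=7.832 → R3 fires; B=12 S=3 D=3
Draw 5: a1=0.252, a2=0.636, a3=5.508, a4=1.236, a5=3.978, a0=11.610; τ=−ln(0.1563)/11.610=0.160 → t=0.391; u2·a0=0.4739·11.610=5.502; a1+a2=0.888 < 5.502 ≤ a1+…+a3=6.396 → R3 fires; B=13 S=2 D=3
Draw 6: a1=0.252, a2=0.424, a3=3.978, a4=0.824, a5=2.652, a0=8.130; τ=−ln(0.7563)/8.130=0.034 → t=0.425; u2·a0=0.9752·8.130=7.928; a1+…+a4=5.478 < 7.928 ≤ a1+…+a5=8.130 → R5 fires; B=13 S=3 D=2
Draw 7: a1=0.168, a2=0.636, a3=5.967, a4=1.236, a5=2.652, a0=10.659; τ=−ln(0.0564)/10.659=0.270 → t=0.695; u2·a0=0.8062·10.659=8.593; a1+…+a4=8.007 < 8.593 ≤ a1+…+a5=10.659 → R5 fires; B=13 S=4 D=1
Draw 8: a1=0.084, a2=0.848, a3=7.956, a4=1.648, a5=1.768, a0=12.304; τ=−ln(0.8670)/12.304=0.012 → t=0.706; u2·a0=0.2542·12.304=3.128; a1+a2=0.932 < 3.128 ≤ a1+…+a3=8.888 → R3 fires; B=14 S=3 D=1
Draw 9: a1=0.084, a2=0.636, a3=6.426, a4=1.236, a5=1.326, a0=9.708; τ=−ln(0.1410)/9.708=0.202 → t=0.908; u2·a0=0.0629·9.708=0.611; a1=0.084 < 0.611 ≤ a1+a2=0.720 → R2 fires; B=14 S=2 D=3
Draw 10: a1=0.252, a2=0.424, a3=4.284, a4=0.824, a5=2.652, a0=8.436; τ=−ln(0.2700)/8.436=0.155 → t=1.063; u2·a0=0.0745·8.436=0.628; a1=0.252 < 0.628 ≤ a1+a2=0.676 → R2 fires; B=14 S=1 D=5
Draw 11: a1=0.420, a2=0.212, a3=2.142, a4=0.412, a5=2.210, a0=5.396; τ=−ln(0.9527)/5.396=0.009 → t=1.072; u2·a0=0.8671·5.396=4.679; a1+…+a4=3.186 < 4.679 ≤ a1+…+a5=5.396 → R5 fires; B=14 S=2 D=4
Draw 12: a1=0.336, a2=0.424, a3=4.284, a4=0.824, a5=3.536, a0=9.404; τ=−ln(0.0778)/9.404=0.272 → t=1.344; u2·a0=0.1718·9.404=1.616; a1+a2=0.760 < 1.616 ≤ a1+…+a3=5.044 → R3 fires; B=15 S=1 D=4
Draw 13: a1=0.336, a2=0.212, a3=2.295, a4=0.412, a5=1.768, a0=5.023; τ=−ln(0.7574)/5.023=0.055 → t=1.399; u2·a0=0.4201·5.023=2.110; a1+a2=0.548 < 2.110 ≤ a1+…+a3=2.843 → R3 fires; B=16 S=0 D=4
Draw 14: a1=0.336, a2=0.000, a3=0.000, a4=0.000, a5=0.000, a0=0.336; τ=−ln(0.5289)/0.336=1.896 → t=3.295 > T=2.01: stop.
S first becomes ≤ 2 when it reaches 2 at the event at t=0.391.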